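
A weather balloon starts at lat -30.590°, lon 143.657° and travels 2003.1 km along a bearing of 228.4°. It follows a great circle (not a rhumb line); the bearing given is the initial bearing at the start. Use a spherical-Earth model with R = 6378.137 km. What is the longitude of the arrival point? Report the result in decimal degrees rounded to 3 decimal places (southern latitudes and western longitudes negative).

The arc subtends δ = 2003.1/6378.137 = 0.314057 rad at the centre.
With φ₁ = -30.590° = -0.533896 rad and θ = 228.4° = 3.986332 rad:
Destination latitude: φ₂ = arcsin( sin φ₁ cos δ + cos φ₁ sin δ cos θ ) = arcsin(-0.660557) = -41.342°.
For the longitude increment, Δλ = atan2( sin θ sin δ cos φ₁, cos δ − sin φ₁ sin φ₂ ) = atan2(-0.198860, 0.614937) = -17.920°.
Hence λ₂ = 143.657° + -17.920° = 125.737°.

longitude 125.737°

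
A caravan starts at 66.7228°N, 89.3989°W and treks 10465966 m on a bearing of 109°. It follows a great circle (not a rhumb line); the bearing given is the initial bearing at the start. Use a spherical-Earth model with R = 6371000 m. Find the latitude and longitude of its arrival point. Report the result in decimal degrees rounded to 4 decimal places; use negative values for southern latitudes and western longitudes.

latitude -11.2077°, longitude -15.3687°

Angular distance δ = d/R = 10465966 / 6371000 = 1.642751 rad.
Converting: φ₁ = 1.164533 rad, θ = 1.902409 rad.
sin φ₂ = sin φ₁ cos δ + cos φ₁ sin δ cos θ = (0.918604)(-0.071893) + (0.395180)(0.997412)(-0.325568) = -0.194366
φ₂ = asin(-0.194366) = -0.195611 rad = -11.2077°.
Δλ = atan2( sin θ sin δ cos φ₁ , cos δ − sin φ₁ sin φ₂ ) = atan2(0.372683, 0.106653) = 1.292071 rad = 74.0302°.
λ₂ = -89.3989° + 74.0302° = -15.3687°.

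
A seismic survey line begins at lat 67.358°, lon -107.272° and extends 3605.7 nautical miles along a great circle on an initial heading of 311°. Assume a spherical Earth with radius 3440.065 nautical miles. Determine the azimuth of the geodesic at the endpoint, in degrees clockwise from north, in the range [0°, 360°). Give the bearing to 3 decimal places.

The arc subtends δ = 3605.7/3440.065 = 1.048149 rad at the centre.
Converting: φ₁ = 1.175619 rad, θ = 5.427974 rad.
sin φ₂ = sin φ₁ cos δ + cos φ₁ sin δ cos θ = (0.922928)(0.499176) + (0.384972)(0.866501)(0.656059) = 0.679551
φ₂ = asin(0.679551) = 0.747150 rad = 42.809°.
Then Δλ = atan2(-0.251755, -0.128001) = -2.041168 rad, from sin θ sin δ cos φ₁ over cos δ − sin φ₁ sin φ₂.
λ₂ = -107.272° + -116.950° = -224.222°, normalized to (−180°, 180°] → 135.778°.
The forward bearing on arrival equals the back-azimuth from the destination plus 180°.
Back-azimuth from P₂ (42.809°, 135.778°) to P₁ (67.358°, -107.272°), with Δλ' = λ₁ − λ₂ = -243.050°: atan2( sin Δλ' cos φ₁ , cos φ₂ sin φ₁ − sin φ₂ cos φ₁ cos Δλ' ) = 23.330°.
Final bearing = (23.330° + 180°) mod 360° = 203.330°.

final bearing 203.330°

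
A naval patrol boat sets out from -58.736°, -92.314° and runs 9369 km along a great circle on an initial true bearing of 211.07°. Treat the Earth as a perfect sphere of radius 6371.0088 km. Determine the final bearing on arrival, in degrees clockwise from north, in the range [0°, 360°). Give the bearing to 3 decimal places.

Central angle δ = d/R = 1.470568 rad.
Start latitude φ₁ = -1.025137 rad; initial bearing θ = 3.683866 rad.
Destination latitude: φ₂ = arcsin( sin φ₁ cos δ + cos φ₁ sin δ cos θ ) = arcsin(-0.527827) = -31.859°.
For the longitude increment, Δλ = atan2( sin θ sin δ cos φ₁, cos δ − sin φ₁ sin φ₂ ) = atan2(-0.266495, -0.351118) = -142.802°.
λ₂ = -92.314° + -142.802° = -235.116°, normalized to (−180°, 180°] → 124.884°.
The forward bearing on arrival equals the back-azimuth from the destination plus 180°.
Back-azimuth from P₂ (-31.859°, 124.884°) to P₁ (-58.736°, -92.314°), with Δλ' = λ₁ − λ₂ = -217.198°: atan2( sin Δλ' cos φ₁ , cos φ₂ sin φ₁ − sin φ₂ cos φ₁ cos Δλ' ) = 161.618°.
Final bearing = (161.618° + 180°) mod 360° = 341.618°.

final bearing 341.618°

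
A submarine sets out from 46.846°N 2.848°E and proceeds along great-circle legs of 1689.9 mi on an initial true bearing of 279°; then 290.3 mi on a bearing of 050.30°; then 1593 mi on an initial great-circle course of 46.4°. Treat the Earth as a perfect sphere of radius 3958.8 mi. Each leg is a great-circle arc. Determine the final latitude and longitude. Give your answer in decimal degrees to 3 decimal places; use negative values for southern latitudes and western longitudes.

latitude 59.567°, longitude 6.296°

Apply the spherical direct solution leg by leg, carrying full precision between legs.
Leg 1: from (46.846°, 2.848°), δ = 1689.9/3958.8 = 0.426872 rad, θ = 279° → φ = 45.101°, λ = -32.556°.
Leg 2: from (45.101°, -32.556°), δ = 290.3/3958.8 = 0.073330 rad, θ = 50.3° → φ = 47.687°, λ = -27.752°.
Leg 3: from (47.687°, -27.752°), δ = 1593/3958.8 = 0.402395 rad, θ = 46.4° → φ = 59.567°, λ = 6.296°.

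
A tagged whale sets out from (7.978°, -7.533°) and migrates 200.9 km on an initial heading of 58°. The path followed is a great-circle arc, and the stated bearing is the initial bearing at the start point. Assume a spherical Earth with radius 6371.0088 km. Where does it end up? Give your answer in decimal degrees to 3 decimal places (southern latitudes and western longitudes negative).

latitude 8.932°, longitude -5.982°

δ = 200.9/6371.0088 = 0.031533 rad (1.8067°).
Start latitude φ₁ = 0.139242 rad; initial bearing θ = 1.012291 rad.
sin φ₂ = sin φ₁ cos δ + cos φ₁ sin δ cos θ = (0.138793)(0.999503) + (0.990321)(0.031528)(0.529919) = 0.155270
φ₂ = asin(0.155270) = 0.155900 rad = 8.932°.
Δλ = atan2( sin θ sin δ cos φ₁ , cos δ − sin φ₁ sin φ₂ ) = atan2(0.026479, 0.977953) = 0.027069 rad = 1.551°.
λ₂ = -7.533° + 1.551° = -5.982°.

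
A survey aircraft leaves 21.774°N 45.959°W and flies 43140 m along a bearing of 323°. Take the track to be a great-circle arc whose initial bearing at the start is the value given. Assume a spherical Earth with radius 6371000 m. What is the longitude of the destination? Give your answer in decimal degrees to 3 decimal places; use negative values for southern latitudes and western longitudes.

Central angle δ = d/R = 0.006771 rad.
Start latitude φ₁ = 0.380028 rad; initial bearing θ = 5.637413 rad.
Destination latitude: φ₂ = arcsin( sin φ₁ cos δ + cos φ₁ sin δ cos θ ) = arcsin(0.375960) = 22.084°.
For the longitude increment, Δλ = atan2( sin θ sin δ cos φ₁, cos δ − sin φ₁ sin φ₂ ) = atan2(-0.003784, 0.860516) = -0.252°.
λ₂ = -45.959° + -0.252° = -46.211°.

longitude -46.211°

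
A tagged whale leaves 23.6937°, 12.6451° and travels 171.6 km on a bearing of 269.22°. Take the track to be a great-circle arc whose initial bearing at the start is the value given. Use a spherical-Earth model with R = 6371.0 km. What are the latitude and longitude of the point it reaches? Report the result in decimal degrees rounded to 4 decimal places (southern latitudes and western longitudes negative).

latitude 23.6636°, longitude 10.9603°

Angular distance δ = d/R = 171.6 / 6371 = 0.026935 rad.
Start latitude φ₁ = 0.413533 rad; initial bearing θ = 4.698775 rad.
Destination latitude: φ₂ = arcsin( sin φ₁ cos δ + cos φ₁ sin δ cos θ ) = arcsin(0.401366) = 23.6636°.
Then Δλ = atan2(-0.024659, 0.838350) = -0.029405 rad, from sin θ sin δ cos φ₁ over cos δ − sin φ₁ sin φ₂.
λ₂ = 12.6451° + -1.6848° = 10.9603°.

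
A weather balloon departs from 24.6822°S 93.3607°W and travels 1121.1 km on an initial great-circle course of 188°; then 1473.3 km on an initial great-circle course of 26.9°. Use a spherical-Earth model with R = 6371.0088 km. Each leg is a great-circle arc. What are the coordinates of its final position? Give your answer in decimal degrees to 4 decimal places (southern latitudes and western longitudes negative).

latitude -22.6678°, longitude -88.6057°

Apply the spherical direct solution leg by leg, carrying full precision between legs.
Leg 1: from (-24.6822°, -93.3607°), δ = 1121.1/6371.0088 = 0.175969 rad, θ = 188° → φ = -34.6566°, λ = -95.0580°.
Leg 2: from (-34.6566°, -95.0580°), δ = 1473.3/6371.0088 = 0.231251 rad, θ = 26.9° → φ = -22.6678°, λ = -88.6057°.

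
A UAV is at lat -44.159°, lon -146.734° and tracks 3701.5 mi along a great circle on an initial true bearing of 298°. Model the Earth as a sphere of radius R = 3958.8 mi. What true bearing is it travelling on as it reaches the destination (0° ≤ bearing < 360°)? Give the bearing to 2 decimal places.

final bearing 320.21°

The arc subtends δ = 3701.5/3958.8 = 0.935006 rad at the centre.
With φ₁ = -44.159° = -0.770720 rad and θ = 298° = 5.201081 rad:
Destination latitude: φ₂ = arcsin( sin φ₁ cos δ + cos φ₁ sin δ cos θ ) = arcsin(-0.142689) = -8.203°.
Δλ = atan2( sin θ sin δ cos φ₁ , cos δ − sin φ₁ sin φ₂ ) = atan2(-0.509663, 0.494409) = -0.800589 rad = -45.870°.
λ₂ = -146.734° + -45.870° = -192.604°, normalized to (−180°, 180°] → 167.396°.
The forward bearing on arrival equals the back-azimuth from the destination plus 180°.
Back-azimuth from P₂ (-8.20°, 167.40°) to P₁ (-44.16°, -146.73°), with Δλ' = λ₁ − λ₂ = -314.13°: atan2( sin Δλ' cos φ₁ , cos φ₂ sin φ₁ − sin φ₂ cos φ₁ cos Δλ' ) = 140.21°.
Final bearing = (140.21° + 180°) mod 360° = 320.21°.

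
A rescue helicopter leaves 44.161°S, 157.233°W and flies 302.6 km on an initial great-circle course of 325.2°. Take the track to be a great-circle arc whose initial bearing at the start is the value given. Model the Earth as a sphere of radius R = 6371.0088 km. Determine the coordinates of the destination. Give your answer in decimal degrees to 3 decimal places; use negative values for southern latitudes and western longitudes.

The arc subtends δ = 302.6/6371.0088 = 0.047496 rad at the centre.
Start latitude φ₁ = -0.770755 rad; initial bearing θ = 5.675811 rad.
Destination latitude: φ₂ = arcsin( sin φ₁ cos δ + cos φ₁ sin δ cos θ ) = arcsin(-0.667923) = -41.907°.
For the longitude increment, Δλ = atan2( sin θ sin δ cos φ₁, cos δ − sin φ₁ sin φ₂ ) = atan2(-0.019439, 0.533546) = -2.087°.
λ₂ = -157.233° + -2.087° = -159.320°.

latitude -41.907°, longitude -159.320°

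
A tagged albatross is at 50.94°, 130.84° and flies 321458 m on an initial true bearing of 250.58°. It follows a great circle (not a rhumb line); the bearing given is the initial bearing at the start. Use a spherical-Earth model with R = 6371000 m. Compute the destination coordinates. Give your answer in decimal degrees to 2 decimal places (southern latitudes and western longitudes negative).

latitude 49.90°, longitude 126.61°

Central angle δ = d/R = 0.050456 rad.
Start latitude φ₁ = 0.889071 rad; initial bearing θ = 4.373446 rad.
sin φ₂ = sin φ₁ cos δ + cos φ₁ sin δ cos θ = (0.776487)(0.998727) + (0.630134)(0.050435)(-0.332490) = 0.764931
φ₂ = asin(0.764931) = 0.870935 rad = 49.90°.
For the longitude increment, Δλ = atan2( sin θ sin δ cos φ₁, cos δ − sin φ₁ sin φ₂ ) = atan2(-0.029973, 0.404768) = -4.23°.
λ₂ = 130.84° + -4.23° = 126.61°.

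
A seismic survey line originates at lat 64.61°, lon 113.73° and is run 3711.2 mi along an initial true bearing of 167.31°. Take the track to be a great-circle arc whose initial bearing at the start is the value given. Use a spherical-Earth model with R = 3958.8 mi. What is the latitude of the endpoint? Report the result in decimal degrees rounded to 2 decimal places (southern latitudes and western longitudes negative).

latitude 11.39°

Angular distance δ = d/R = 3711.2 / 3958.8 = 0.937456 rad.
With φ₁ = 64.61° = 1.127657 rad and θ = 167.31° = 2.920110 rad:
Applying the spherical law of cosines for sides, sin φ₂ = sin φ₁ cos δ + cos φ₁ sin δ cos θ = 0.197499, so φ₂ = 11.39°.
Then Δλ = atan2(0.075924, 0.413418) = 0.181626 rad, from sin θ sin δ cos φ₁ over cos δ − sin φ₁ sin φ₂.
λ₂ = 113.73° + 10.41° = 124.14°.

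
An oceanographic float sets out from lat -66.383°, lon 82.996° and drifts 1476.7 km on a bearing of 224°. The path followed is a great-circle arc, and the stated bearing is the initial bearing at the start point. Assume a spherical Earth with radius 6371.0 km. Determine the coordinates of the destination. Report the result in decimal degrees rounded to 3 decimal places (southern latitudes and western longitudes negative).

Angular distance δ = d/R = 1476.7 / 6371 = 0.231785 rad.
Converting: φ₁ = -1.158602 rad, θ = 3.909538 rad.
Destination latitude: φ₂ = arcsin( sin φ₁ cos δ + cos φ₁ sin δ cos θ ) = arcsin(-0.957941) = -73.324°.
Then Δλ = atan2(-0.063928, 0.095550) = -0.589656 rad, from sin θ sin δ cos φ₁ over cos δ − sin φ₁ sin φ₂.
λ₂ = 82.996° + -33.785° = 49.211°.

latitude -73.324°, longitude 49.211°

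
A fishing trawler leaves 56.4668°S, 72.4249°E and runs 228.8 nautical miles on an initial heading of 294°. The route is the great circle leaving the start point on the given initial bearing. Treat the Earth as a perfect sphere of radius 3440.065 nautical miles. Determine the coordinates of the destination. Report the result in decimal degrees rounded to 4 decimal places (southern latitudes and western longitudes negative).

latitude -54.7647°, longitude 66.3840°

δ = 228.8/3440.065 = 0.066510 rad (3.8108°).
Converting: φ₁ = -0.985532 rad, θ = 5.131268 rad.
Applying the spherical law of cosines for sides, sin φ₂ = sin φ₁ cos δ + cos φ₁ sin δ cos θ = -0.816790, so φ₂ = -54.7647°.
Δλ = atan2( sin θ sin δ cos φ₁ , cos δ − sin φ₁ sin φ₂ ) = atan2(-0.033540, 0.316941) = -0.105433 rad = -6.0409°.
λ₂ = 72.4249° + -6.0409° = 66.3840°.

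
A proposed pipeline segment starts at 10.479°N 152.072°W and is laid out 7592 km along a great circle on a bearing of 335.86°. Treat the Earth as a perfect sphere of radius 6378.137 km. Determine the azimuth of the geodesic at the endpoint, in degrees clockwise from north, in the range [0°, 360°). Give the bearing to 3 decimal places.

final bearing 292.231°

Central angle δ = d/R = 1.190316 rad.
Start latitude φ₁ = 0.182893 rad; initial bearing θ = 5.861863 rad.
Destination latitude: φ₂ = arcsin( sin φ₁ cos δ + cos φ₁ sin δ cos θ ) = arcsin(0.900700) = 64.250°.
Then Δλ = atan2(-0.373388, 0.207551) = -1.063465 rad, from sin θ sin δ cos φ₁ over cos δ − sin φ₁ sin φ₂.
λ₂ = -152.072° + -60.932° = -213.004°, normalized to (−180°, 180°] → 146.996°.
The forward bearing on arrival equals the back-azimuth from the destination plus 180°.
Back-azimuth from P₂ (64.250°, 146.996°) to P₁ (10.479°, -152.072°), with Δλ' = λ₁ − λ₂ = -299.068°: atan2( sin Δλ' cos φ₁ , cos φ₂ sin φ₁ − sin φ₂ cos φ₁ cos Δλ' ) = 112.231°.
Final bearing = (112.231° + 180°) mod 360° = 292.231°.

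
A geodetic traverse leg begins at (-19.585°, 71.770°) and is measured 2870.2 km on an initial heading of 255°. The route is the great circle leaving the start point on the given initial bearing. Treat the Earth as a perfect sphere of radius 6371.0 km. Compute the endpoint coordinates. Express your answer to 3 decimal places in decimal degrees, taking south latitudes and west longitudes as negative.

latitude -24.075°, longitude 44.340°

Central angle δ = d/R = 0.450510 rad.
With φ₁ = -19.585° = -0.341823 rad and θ = 255° = 4.450590 rad:
Destination latitude: φ₂ = arcsin( sin φ₁ cos δ + cos φ₁ sin δ cos θ ) = arcsin(-0.407936) = -24.075°.
Δλ = atan2( sin θ sin δ cos φ₁ , cos δ − sin φ₁ sin φ₂ ) = atan2(-0.396255, 0.763483) = -0.478739 rad = -27.430°.
λ₂ = λ₁ + Δλ = 44.340°.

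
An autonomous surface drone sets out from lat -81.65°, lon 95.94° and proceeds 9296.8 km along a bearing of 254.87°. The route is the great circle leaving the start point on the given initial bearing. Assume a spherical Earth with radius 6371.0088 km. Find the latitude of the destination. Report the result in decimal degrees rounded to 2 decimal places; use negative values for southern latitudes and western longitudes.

The arc subtends δ = 9296.8/6371.0088 = 1.459235 rad at the centre.
Converting: φ₁ = -1.425061 rad, θ = 4.448321 rad.
sin φ₂ = sin φ₁ cos δ + cos φ₁ sin δ cos θ = (-0.989399)(0.111330) + (0.145220)(0.993784)(-0.261010) = -0.147818
φ₂ = asin(-0.147818) = -0.148362 rad = -8.50°.
Then Δλ = atan2(-0.139314, -0.034921) = -1.816400 rad, from sin θ sin δ cos φ₁ over cos δ − sin φ₁ sin φ₂.
λ₂ = 95.94° + -104.07° = -8.13°.

latitude -8.50°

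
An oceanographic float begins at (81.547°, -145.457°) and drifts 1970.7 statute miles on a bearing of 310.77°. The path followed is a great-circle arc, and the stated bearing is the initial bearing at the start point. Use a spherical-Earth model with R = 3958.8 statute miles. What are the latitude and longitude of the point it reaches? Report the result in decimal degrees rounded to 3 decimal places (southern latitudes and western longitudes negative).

δ = 1970.7/3958.8 = 0.497802 rad (28.5220°).
Converting: φ₁ = 1.423264 rad, θ = 5.423960 rad.
sin φ₂ = sin φ₁ cos δ + cos φ₁ sin δ cos θ = (0.989137)(0.878634) + (0.146998)(0.477496)(0.653024) = 0.914926
φ₂ = asin(0.914926) = 1.155324 rad = 66.195°.
For the longitude increment, Δλ = atan2( sin θ sin δ cos φ₁, cos δ − sin φ₁ sin φ₂ ) = atan2(-0.053158, -0.026353) = -116.369°.
λ₂ = -145.457° + -116.369° = -261.826°, normalized to (−180°, 180°] → 98.174°.

latitude 66.195°, longitude 98.174°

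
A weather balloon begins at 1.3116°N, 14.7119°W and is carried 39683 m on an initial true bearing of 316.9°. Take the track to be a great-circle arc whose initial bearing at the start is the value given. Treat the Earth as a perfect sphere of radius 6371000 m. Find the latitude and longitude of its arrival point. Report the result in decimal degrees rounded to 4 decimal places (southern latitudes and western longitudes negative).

latitude 1.5722°, longitude -14.9558°

Central angle δ = d/R = 0.006229 rad.
Converting: φ₁ = 0.022892 rad, θ = 5.530948 rad.
Destination latitude: φ₂ = arcsin( sin φ₁ cos δ + cos φ₁ sin δ cos θ ) = arcsin(0.027436) = 1.5722°.
Δλ = atan2( sin θ sin δ cos φ₁ , cos δ − sin φ₁ sin φ₂ ) = atan2(-0.004255, 0.999353) = -0.004257 rad = -0.2439°.
λ₂ = λ₁ + Δλ = -14.9558°.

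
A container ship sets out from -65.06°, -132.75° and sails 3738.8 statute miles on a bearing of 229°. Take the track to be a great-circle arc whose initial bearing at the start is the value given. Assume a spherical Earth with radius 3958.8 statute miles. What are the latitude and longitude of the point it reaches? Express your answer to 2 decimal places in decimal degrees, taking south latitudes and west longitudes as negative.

latitude -49.08°, longitude 116.25°

δ = 3738.8/3958.8 = 0.944428 rad (54.1117°).
Start latitude φ₁ = -1.135511 rad; initial bearing θ = 3.996804 rad.
Applying the spherical law of cosines for sides, sin φ₂ = sin φ₁ cos δ + cos φ₁ sin δ cos θ = -0.755666, so φ₂ = -49.08°.
For the longitude increment, Δλ = atan2( sin θ sin δ cos φ₁, cos δ − sin φ₁ sin φ₂ ) = atan2(-0.257824, -0.098993) = -111.00°.
λ₂ = -132.75° + -111.00° = -243.75°, normalized to (−180°, 180°] → 116.25°.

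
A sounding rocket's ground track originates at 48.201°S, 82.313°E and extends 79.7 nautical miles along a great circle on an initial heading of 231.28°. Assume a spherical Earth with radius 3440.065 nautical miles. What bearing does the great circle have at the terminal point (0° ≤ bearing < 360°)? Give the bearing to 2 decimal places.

final bearing 232.46°

Angular distance δ = d/R = 79.7 / 3440.065 = 0.023168 rad.
Start latitude φ₁ = -0.841266 rad; initial bearing θ = 4.036597 rad.
sin φ₂ = sin φ₁ cos δ + cos φ₁ sin δ cos θ = (-0.745488)(0.999732) + (0.666519)(0.023166)(-0.625515) = -0.754946
φ₂ = asin(-0.754946) = -0.855572 rad = -49.021°.
Δλ = atan2( sin θ sin δ cos φ₁ , cos δ − sin φ₁ sin φ₂ ) = atan2(-0.012047, 0.436929) = -0.027565 rad = -1.579°.
λ₂ = 82.313° + -1.579° = 80.734°.
The forward bearing on arrival equals the back-azimuth from the destination plus 180°.
Back-azimuth from P₂ (-49.02°, 80.73°) to P₁ (-48.20°, 82.31°), with Δλ' = λ₁ − λ₂ = 1.58°: atan2( sin Δλ' cos φ₁ , cos φ₂ sin φ₁ − sin φ₂ cos φ₁ cos Δλ' ) = 52.46°.
Final bearing = (52.46° + 180°) mod 360° = 232.46°.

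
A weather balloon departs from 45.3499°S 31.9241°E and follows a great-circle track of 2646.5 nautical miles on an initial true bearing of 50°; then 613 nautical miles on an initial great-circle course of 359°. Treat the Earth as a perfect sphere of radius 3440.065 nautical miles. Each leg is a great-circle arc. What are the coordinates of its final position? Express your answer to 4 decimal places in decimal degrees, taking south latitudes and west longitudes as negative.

Apply the spherical direct solution leg by leg, carrying full precision between legs.
Leg 1: from (-45.3499°, 31.9241°), δ = 2646.5/3440.065 = 0.769317 rad, θ = 50° → φ = -11.3511°, λ = 64.8481°.
Leg 2: from (-11.3511°, 64.8481°), δ = 613/3440.065 = 0.178194 rad, θ = 359° → φ = -1.1429°, λ = 64.6708°.

latitude -1.1429°, longitude 64.6708°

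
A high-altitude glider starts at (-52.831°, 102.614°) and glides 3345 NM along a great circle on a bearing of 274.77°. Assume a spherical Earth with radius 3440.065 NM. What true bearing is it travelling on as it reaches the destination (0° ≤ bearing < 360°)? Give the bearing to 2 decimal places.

δ = 3345/3440.065 = 0.972365 rad (55.7124°).
Start latitude φ₁ = -0.922075 rad; initial bearing θ = 4.795641 rad.
Applying the spherical law of cosines for sides, sin φ₂ = sin φ₁ cos δ + cos φ₁ sin δ cos θ = -0.407397, so φ₂ = -24.041°.
Then Δλ = atan2(-0.497447, 0.238709) = -1.123383 rad, from sin θ sin δ cos φ₁ over cos δ − sin φ₁ sin φ₂.
λ₂ = 102.614° + -64.365° = 38.249°.
The forward bearing on arrival equals the back-azimuth from the destination plus 180°.
Back-azimuth from P₂ (-24.04°, 38.25°) to P₁ (-52.83°, 102.61°), with Δλ' = λ₁ − λ₂ = 64.37°: atan2( sin Δλ' cos φ₁ , cos φ₂ sin φ₁ − sin φ₂ cos φ₁ cos Δλ' ) = 138.76°.
Final bearing = (138.76° + 180°) mod 360° = 318.76°.

final bearing 318.76°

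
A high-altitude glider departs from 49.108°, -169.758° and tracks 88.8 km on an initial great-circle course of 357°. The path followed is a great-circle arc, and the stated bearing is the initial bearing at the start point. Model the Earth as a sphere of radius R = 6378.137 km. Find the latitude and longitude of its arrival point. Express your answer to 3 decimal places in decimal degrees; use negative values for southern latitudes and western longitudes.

latitude 49.905°, longitude -169.823°

The arc subtends δ = 88.8/6378.137 = 0.013923 rad at the centre.
Converting: φ₁ = 0.857096 rad, θ = 6.230825 rad.
Applying the spherical law of cosines for sides, sin φ₂ = sin φ₁ cos δ + cos φ₁ sin δ cos θ = 0.764973, so φ₂ = 49.905°.
For the longitude increment, Δλ = atan2( sin θ sin δ cos φ₁, cos δ − sin φ₁ sin φ₂ ) = atan2(-0.000477, 0.421626) = -0.065°.
λ₂ = λ₁ + Δλ = -169.823°.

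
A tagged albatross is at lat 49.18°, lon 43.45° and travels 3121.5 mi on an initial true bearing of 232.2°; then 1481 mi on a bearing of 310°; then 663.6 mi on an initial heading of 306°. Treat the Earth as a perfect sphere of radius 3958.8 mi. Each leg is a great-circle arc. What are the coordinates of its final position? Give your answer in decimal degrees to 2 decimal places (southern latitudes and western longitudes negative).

Apply the spherical direct solution leg by leg, carrying full precision between legs.
Leg 1: from (49.18°, 43.45°), δ = 3121.5/3958.8 = 0.788497 rad, θ = 232.2° → φ = 14.43°, λ = 8.09°.
Leg 2: from (14.43°, 8.09°), δ = 1481/3958.8 = 0.374103 rad, θ = 310° → φ = 27.36°, λ = -10.28°.
Leg 3: from (27.36°, -10.28°), δ = 663.6/3958.8 = 0.167627 rad, θ = 306° → φ = 32.70°, λ = -19.51°.

latitude 32.70°, longitude -19.51°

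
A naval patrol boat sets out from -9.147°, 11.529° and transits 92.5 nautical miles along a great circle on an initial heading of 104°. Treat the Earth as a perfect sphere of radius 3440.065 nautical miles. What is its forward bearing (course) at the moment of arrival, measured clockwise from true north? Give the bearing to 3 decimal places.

Angular distance δ = d/R = 92.5 / 3440.065 = 0.026889 rad.
Start latitude φ₁ = -0.159645 rad; initial bearing θ = 1.815142 rad.
Destination latitude: φ₂ = arcsin( sin φ₁ cos δ + cos φ₁ sin δ cos θ ) = arcsin(-0.165332) = -9.517°.
For the longitude increment, Δλ = atan2( sin θ sin δ cos φ₁, cos δ − sin φ₁ sin φ₂ ) = atan2(0.025755, 0.973356) = 1.516°.
λ₂ = 11.529° + 1.516° = 13.045°.
The forward bearing on arrival equals the back-azimuth from the destination plus 180°.
Back-azimuth from P₂ (-9.517°, 13.045°) to P₁ (-9.147°, 11.529°), with Δλ' = λ₁ − λ₂ = -1.516°: atan2( sin Δλ' cos φ₁ , cos φ₂ sin φ₁ − sin φ₂ cos φ₁ cos Δλ' ) = 283.754°.
Final bearing = (283.754° + 180°) mod 360° = 103.754°.

final bearing 103.754°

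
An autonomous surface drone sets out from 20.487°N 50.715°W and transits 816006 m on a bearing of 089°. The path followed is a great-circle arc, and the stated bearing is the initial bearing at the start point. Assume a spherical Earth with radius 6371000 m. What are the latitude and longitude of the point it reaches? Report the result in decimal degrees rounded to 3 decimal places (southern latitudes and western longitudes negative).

δ = 816006/6371000 = 0.128081 rad (7.3385°).
Converting: φ₁ = 0.357566 rad, θ = 1.553343 rad.
Destination latitude: φ₂ = arcsin( sin φ₁ cos δ + cos φ₁ sin δ cos θ ) = arcsin(0.349216) = 20.439°.
For the longitude increment, Δλ = atan2( sin θ sin δ cos φ₁, cos δ − sin φ₁ sin φ₂ ) = atan2(0.119634, 0.869585) = 7.833°.
Hence λ₂ = -50.715° + 7.833° = -42.882°.

latitude 20.439°, longitude -42.882°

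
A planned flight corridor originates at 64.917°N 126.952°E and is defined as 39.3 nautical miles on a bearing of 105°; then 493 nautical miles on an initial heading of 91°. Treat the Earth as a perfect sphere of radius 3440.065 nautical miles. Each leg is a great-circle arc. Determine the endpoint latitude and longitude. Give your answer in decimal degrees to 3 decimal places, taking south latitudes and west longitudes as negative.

latitude 63.386°, longitude 147.022°

Apply the spherical direct solution leg by leg, carrying full precision between legs.
Leg 1: from (64.917°, 126.952°), δ = 39.3/3440.065 = 0.011424 rad, θ = 105° → φ = 64.740°, λ = 128.434°.
Leg 2: from (64.740°, 128.434°), δ = 493/3440.065 = 0.143311 rad, θ = 91° → φ = 63.386°, λ = 147.022°.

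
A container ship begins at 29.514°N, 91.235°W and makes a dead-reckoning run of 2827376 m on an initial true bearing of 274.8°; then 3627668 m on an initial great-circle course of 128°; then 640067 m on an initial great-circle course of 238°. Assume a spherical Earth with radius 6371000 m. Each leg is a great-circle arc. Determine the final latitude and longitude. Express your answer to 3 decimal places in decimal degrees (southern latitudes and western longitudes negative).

latitude 3.198°, longitude -99.935°

Apply the spherical direct solution leg by leg, carrying full precision between legs.
Leg 1: from (29.514°, -91.235°), δ = 2827376/6371000 = 0.443788 rad, θ = 274.8° → φ = 28.436°, λ = -120.350°.
Leg 2: from (28.436°, -120.350°), δ = 3627668/6371000 = 0.569403 rad, θ = 128° → φ = 6.268°, λ = -95.048°.
Leg 3: from (6.268°, -95.048°), δ = 640067/6371000 = 0.100466 rad, θ = 238° → φ = 3.198°, λ = -99.935°.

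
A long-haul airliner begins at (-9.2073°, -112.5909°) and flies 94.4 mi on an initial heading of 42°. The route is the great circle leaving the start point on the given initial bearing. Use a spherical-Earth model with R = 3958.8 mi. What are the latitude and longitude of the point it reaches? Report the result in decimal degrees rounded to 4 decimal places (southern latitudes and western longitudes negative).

latitude -8.1908°, longitude -111.6673°

δ = 94.4/3958.8 = 0.023846 rad (1.3663°).
With φ₁ = -9.2073° = -0.160698 rad and θ = 42° = 0.733038 rad:
Destination latitude: φ₂ = arcsin( sin φ₁ cos δ + cos φ₁ sin δ cos θ ) = arcsin(-0.142471) = -8.1908°.
Δλ = atan2( sin θ sin δ cos φ₁ , cos δ − sin φ₁ sin φ₂ ) = atan2(0.015749, 0.976919) = 0.016119 rad = 0.9236°.
Hence λ₂ = -112.5909° + 0.9236° = -111.6673°.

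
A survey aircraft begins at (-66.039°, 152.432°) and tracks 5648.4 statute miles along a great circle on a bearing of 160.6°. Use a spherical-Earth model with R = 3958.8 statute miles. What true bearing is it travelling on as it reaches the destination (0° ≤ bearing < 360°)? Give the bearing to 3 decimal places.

final bearing 9.024°

The arc subtends δ = 5648.4/3958.8 = 1.426796 rad at the centre.
Start latitude φ₁ = -1.152598 rad; initial bearing θ = 2.802999 rad.
Applying the spherical law of cosines for sides, sin φ₂ = sin φ₁ cos δ + cos φ₁ sin δ cos θ = -0.510228, so φ₂ = -30.679°.
Δλ = atan2( sin θ sin δ cos φ₁ , cos δ − sin φ₁ sin φ₂ ) = atan2(0.133499, -0.322755) = 2.749396 rad = 157.529°.
λ₂ = 152.432° + 157.529° = 309.961°, normalized to (−180°, 180°] → -50.039°.
The forward bearing on arrival equals the back-azimuth from the destination plus 180°.
Back-azimuth from P₂ (-30.679°, -50.039°) to P₁ (-66.039°, 152.432°), with Δλ' = λ₁ − λ₂ = 202.471°: atan2( sin Δλ' cos φ₁ , cos φ₂ sin φ₁ − sin φ₂ cos φ₁ cos Δλ' ) = 189.024°.
Final bearing = (189.024° + 180°) mod 360° = 9.024°.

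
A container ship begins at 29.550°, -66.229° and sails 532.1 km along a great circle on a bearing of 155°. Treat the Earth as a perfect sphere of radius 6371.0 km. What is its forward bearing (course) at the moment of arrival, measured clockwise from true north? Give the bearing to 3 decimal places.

The arc subtends δ = 532.1/6371 = 0.083519 rad at the centre.
Converting: φ₁ = 0.515745 rad, θ = 2.705260 rad.
sin φ₂ = sin φ₁ cos δ + cos φ₁ sin δ cos θ = (0.493183)(0.996514) + (0.869926)(0.083422)(-0.906308) = 0.425692
φ₂ = asin(0.425692) = 0.439727 rad = 25.194°.
Then Δλ = atan2(0.030670, 0.786570) = 0.038972 rad, from sin θ sin δ cos φ₁ over cos δ − sin φ₁ sin φ₂.
λ₂ = λ₁ + Δλ = -63.996°.
The forward bearing on arrival equals the back-azimuth from the destination plus 180°.
Back-azimuth from P₂ (25.194°, -63.996°) to P₁ (29.550°, -66.229°), with Δλ' = λ₁ − λ₂ = -2.233°: atan2( sin Δλ' cos φ₁ , cos φ₂ sin φ₁ − sin φ₂ cos φ₁ cos Δλ' ) = 336.027°.
Final bearing = (336.027° + 180°) mod 360° = 156.027°.

final bearing 156.027°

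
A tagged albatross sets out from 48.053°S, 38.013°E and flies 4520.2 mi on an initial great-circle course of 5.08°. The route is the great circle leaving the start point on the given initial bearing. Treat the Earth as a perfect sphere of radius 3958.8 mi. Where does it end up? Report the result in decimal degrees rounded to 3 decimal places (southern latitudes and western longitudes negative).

latitude 17.225°, longitude 42.849°

The arc subtends δ = 4520.2/3958.8 = 1.141811 rad at the centre.
Converting: φ₁ = -0.838683 rad, θ = 0.088663 rad.
sin φ₂ = sin φ₁ cos δ + cos φ₁ sin δ cos θ = (-0.743763)(0.415949) + (0.668443)(0.909388)(0.996072) = 0.296119
φ₂ = asin(0.296119) = 0.300627 rad = 17.225°.
Δλ = atan2( sin θ sin δ cos φ₁ , cos δ − sin φ₁ sin φ₂ ) = atan2(0.053825, 0.636191) = 0.084404 rad = 4.836°.
λ₂ = 38.013° + 4.836° = 42.849°.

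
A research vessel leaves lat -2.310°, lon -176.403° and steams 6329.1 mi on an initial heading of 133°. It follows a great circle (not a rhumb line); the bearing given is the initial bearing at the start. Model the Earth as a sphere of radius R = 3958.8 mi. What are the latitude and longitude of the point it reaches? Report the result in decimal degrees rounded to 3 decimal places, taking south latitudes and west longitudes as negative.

δ = 6329.1/3958.8 = 1.598742 rad (91.6012°).
Converting: φ₁ = -0.040317 rad, θ = 2.321288 rad.
Applying the spherical law of cosines for sides, sin φ₂ = sin φ₁ cos δ + cos φ₁ sin δ cos θ = -0.680052, so φ₂ = -42.848°.
Δλ = atan2( sin θ sin δ cos φ₁ , cos δ − sin φ₁ sin φ₂ ) = atan2(0.730474, -0.055352) = 1.646428 rad = 94.333°.
Hence λ₂ = -176.403° + 94.333° = -82.070°.

latitude -42.848°, longitude -82.070°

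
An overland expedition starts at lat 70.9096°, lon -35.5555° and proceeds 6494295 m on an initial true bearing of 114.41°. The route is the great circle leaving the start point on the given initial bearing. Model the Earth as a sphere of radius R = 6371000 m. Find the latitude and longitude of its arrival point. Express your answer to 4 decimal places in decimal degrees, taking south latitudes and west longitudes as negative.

latitude 22.3323°, longitude 21.4290°

The arc subtends δ = 6494295/6371000 = 1.019353 rad at the centre.
With φ₁ = 70.9096° = 1.237606 rad and θ = 114.41° = 1.996831 rad:
sin φ₂ = sin φ₁ cos δ + cos φ₁ sin δ cos θ = (0.945004)(0.523918) + (0.327060)(0.851769)(-0.413263) = 0.379977
φ₂ = asin(0.379977) = 0.389772 rad = 22.3323°.
Δλ = atan2( sin θ sin δ cos φ₁ , cos δ − sin φ₁ sin φ₂ ) = atan2(0.253677, 0.164837) = 0.994568 rad = 56.9845°.
λ₂ = λ₁ + Δλ = 21.4290°.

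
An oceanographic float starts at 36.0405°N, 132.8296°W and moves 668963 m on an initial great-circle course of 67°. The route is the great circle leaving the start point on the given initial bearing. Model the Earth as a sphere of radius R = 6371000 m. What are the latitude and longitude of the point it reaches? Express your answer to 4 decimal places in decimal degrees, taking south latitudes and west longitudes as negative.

The arc subtends δ = 668963/6371000 = 0.105001 rad at the centre.
With φ₁ = 36.0405° = 0.629025 rad and θ = 67° = 1.169371 rad:
Destination latitude: φ₂ = arcsin( sin φ₁ cos δ + cos φ₁ sin δ cos θ ) = arcsin(0.618230) = 38.1870°.
For the longitude increment, Δλ = atan2( sin θ sin δ cos φ₁, cos δ − sin φ₁ sin φ₂ ) = atan2(0.078011, 0.630752) = 7.0505°.
λ₂ = -132.8296° + 7.0505° = -125.7791°.

latitude 38.1870°, longitude -125.7791°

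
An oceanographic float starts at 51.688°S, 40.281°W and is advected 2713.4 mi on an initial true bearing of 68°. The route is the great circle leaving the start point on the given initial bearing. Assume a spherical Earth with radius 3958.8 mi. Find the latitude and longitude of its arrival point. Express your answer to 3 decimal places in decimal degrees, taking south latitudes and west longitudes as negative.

Angular distance δ = d/R = 2713.4 / 3958.8 = 0.685410 rad.
Start latitude φ₁ = -0.902126 rad; initial bearing θ = 1.186824 rad.
sin φ₂ = sin φ₁ cos δ + cos φ₁ sin δ cos θ = (-0.784647)(0.774160) + (0.619943)(0.632990)(0.374607) = -0.460439
φ₂ = asin(-0.460439) = -0.478490 rad = -27.415°.
For the longitude increment, Δλ = atan2( sin θ sin δ cos φ₁, cos δ − sin φ₁ sin φ₂ ) = atan2(0.363844, 0.412878) = 41.388°.
λ₂ = -40.281° + 41.388° = 1.107°.

latitude -27.415°, longitude 1.107°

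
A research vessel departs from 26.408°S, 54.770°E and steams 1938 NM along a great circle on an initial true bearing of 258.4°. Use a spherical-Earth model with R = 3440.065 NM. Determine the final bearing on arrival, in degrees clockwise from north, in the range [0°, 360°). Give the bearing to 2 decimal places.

Angular distance δ = d/R = 1938 / 3440.065 = 0.563361 rad.
Converting: φ₁ = -0.460907 rad, θ = 4.509931 rad.
sin φ₂ = sin φ₁ cos δ + cos φ₁ sin δ cos θ = (-0.444760)(0.845465) + (0.895650)(0.534031)(-0.201078) = -0.472206
φ₂ = asin(-0.472206) = -0.491791 rad = -28.178°.
Then Δλ = atan2(-0.468536, 0.635446) = -0.635345 rad, from sin θ sin δ cos φ₁ over cos δ − sin φ₁ sin φ₂.
λ₂ = 54.770° + -36.403° = 18.367°.
The forward bearing on arrival equals the back-azimuth from the destination plus 180°.
Back-azimuth from P₂ (-28.18°, 18.37°) to P₁ (-26.41°, 54.77°), with Δλ' = λ₁ − λ₂ = 36.40°: atan2( sin Δλ' cos φ₁ , cos φ₂ sin φ₁ − sin φ₂ cos φ₁ cos Δλ' ) = 95.55°.
Final bearing = (95.55° + 180°) mod 360° = 275.55°.

final bearing 275.55°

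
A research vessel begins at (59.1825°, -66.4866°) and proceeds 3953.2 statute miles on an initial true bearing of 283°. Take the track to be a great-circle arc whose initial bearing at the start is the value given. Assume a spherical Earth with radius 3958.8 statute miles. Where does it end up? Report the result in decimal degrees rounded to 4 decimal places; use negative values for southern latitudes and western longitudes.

latitude 34.1888°, longitude -148.4956°

The arc subtends δ = 3953.2/3958.8 = 0.998585 rad at the centre.
Converting: φ₁ = 1.032929 rad, θ = 4.939282 rad.
Applying the spherical law of cosines for sides, sin φ₂ = sin φ₁ cos δ + cos φ₁ sin δ cos θ = 0.561921, so φ₂ = 34.1888°.
For the longitude increment, Δλ = atan2( sin θ sin δ cos φ₁, cos δ − sin φ₁ sin φ₂ ) = atan2(-0.419659, 0.058912) = -82.0090°.
Hence λ₂ = -66.4866° + -82.0090° = -148.4956°.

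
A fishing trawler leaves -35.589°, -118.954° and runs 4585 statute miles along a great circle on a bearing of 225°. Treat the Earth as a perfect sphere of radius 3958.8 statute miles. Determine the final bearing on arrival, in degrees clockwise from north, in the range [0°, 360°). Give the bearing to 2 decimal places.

δ = 4585/3958.8 = 1.158179 rad (66.3588°).
With φ₁ = -35.589° = -0.621145 rad and θ = 225° = 3.926991 rad:
Applying the spherical law of cosines for sides, sin φ₂ = sin φ₁ cos δ + cos φ₁ sin δ cos θ = -0.760142, so φ₂ = -49.477°.
Then Δλ = atan2(-0.526769, -0.041369) = -1.649170 rad, from sin θ sin δ cos φ₁ over cos δ − sin φ₁ sin φ₂.
λ₂ = -118.954° + -94.490° = -213.444°, normalized to (−180°, 180°] → 146.556°.
The forward bearing on arrival equals the back-azimuth from the destination plus 180°.
Back-azimuth from P₂ (-49.48°, 146.56°) to P₁ (-35.59°, -118.95°), with Δλ' = λ₁ − λ₂ = -265.51°: atan2( sin Δλ' cos φ₁ , cos φ₂ sin φ₁ − sin φ₂ cos φ₁ cos Δλ' ) = 117.75°.
Final bearing = (117.75° + 180°) mod 360° = 297.75°.

final bearing 297.75°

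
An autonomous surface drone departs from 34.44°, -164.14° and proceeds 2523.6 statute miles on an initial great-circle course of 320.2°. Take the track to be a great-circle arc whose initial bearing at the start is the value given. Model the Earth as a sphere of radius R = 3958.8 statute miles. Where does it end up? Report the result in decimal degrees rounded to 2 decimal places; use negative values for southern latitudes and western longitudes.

latitude 56.26°, longitude 152.55°

The arc subtends δ = 2523.6/3958.8 = 0.637466 rad at the centre.
With φ₁ = 34.44° = 0.601091 rad and θ = 320.2° = 5.588544 rad:
Applying the spherical law of cosines for sides, sin φ₂ = sin φ₁ cos δ + cos φ₁ sin δ cos θ = 0.831579, so φ₂ = 56.26°.
For the longitude increment, Δλ = atan2( sin θ sin δ cos φ₁, cos δ − sin φ₁ sin φ₂ ) = atan2(-0.314192, 0.333313) = -43.31°.
λ₂ = -164.14° + -43.31° = -207.45°, normalized to (−180°, 180°] → 152.55°.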